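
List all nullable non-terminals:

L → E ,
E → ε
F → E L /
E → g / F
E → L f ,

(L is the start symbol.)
{ 'E' }

A non-terminal is nullable if it can derive ε (the empty string): either it has an ε-production, or it has a production whose right-hand side consists entirely of nullable non-terminals.

ε-productions: E → ε
So E is immediately nullable.
No further non-terminal can be added: every production for the remaining non-terminals contains a terminal or a non-nullable non-terminal.
Nullable = { 'E' }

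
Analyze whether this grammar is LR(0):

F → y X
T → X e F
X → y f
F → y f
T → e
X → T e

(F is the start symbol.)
No. Shift-reduce conflict between [F → y X .] and [T → X . e F]

A grammar is LR(0) if no state in the canonical LR(0) collection has:
  - both a shift item (dot before a terminal) and a complete item (shift-reduce conflict), or
  - two or more complete items (reduce-reduce conflict; the accept item [F' → F .] counts as a complete item here).

Augment with F' → F and build the canonical LR(0) collection (I0 = CLOSURE({[F' → . F]}), then GOTO on every symbol after a dot until no new states appear). It has 12 states:
  I0: { [F → . y X], [F → . y f], [F' → . F] }  — shift
  I1: { [F' → F .] }  — accept
  I2: { [F → y . X], [F → y . f], [T → . X e F], [T → . e], [X → . T e], [X → . y f] }  — shift
  I3: { [X → T . e] }  — shift
  I4: { [F → y X .], [T → X . e F] }  — shift, reduce
  I5: { [T → e .] }  — reduce
  I6: { [F → y f .] }  — reduce
  I7: { [X → y . f] }  — shift
  I8: { [X → y f .] }  — reduce
  I9: { [F → . y X], [F → . y f], [T → X e . F] }  — shift
  I10: { [T → X e F .] }  — reduce
  I11: { [X → T e .] }  — reduce

Conflict in state I4:
  Shift-reduce conflict between [F → y X .] and [T → X . e F]
So the grammar is NOT LR(0).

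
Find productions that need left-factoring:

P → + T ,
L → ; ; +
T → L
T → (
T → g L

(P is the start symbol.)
Left-factoring is needed when two productions for the same non-terminal
share a common prefix on the right-hand side.

Productions for T:
  T → L
  T → (
  T → g L

No common prefixes found.

Answer: No, left-factoring is not needed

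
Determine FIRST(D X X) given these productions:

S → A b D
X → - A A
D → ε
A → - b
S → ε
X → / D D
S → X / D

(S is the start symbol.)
FIRST sets of the non-terminals involved (from the grammar, by fixed-point iteration):
  FIRST(D) = { ε }
  FIRST(X) = { '-', '/' }

To compute FIRST(D X X), process the symbols left to right:
Symbol D is a non-terminal. Add FIRST(D) \ {ε} = { }
D is nullable (ε ∈ FIRST(D)), continue to the next symbol.
Symbol X is a non-terminal. Add FIRST(X) \ {ε} = { '-', '/' }
X is not nullable (ε ∉ FIRST(X)), so stop here.
FIRST(D X X) = { '-', '/' }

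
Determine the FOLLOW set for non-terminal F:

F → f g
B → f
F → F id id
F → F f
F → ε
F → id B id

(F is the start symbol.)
{ $, 'f', 'id' }

To compute FOLLOW(F), find every occurrence of F on a right-hand side N → α F β: add FIRST(β) \ {ε}, and if β is empty or nullable also add FOLLOW(N). Iterate to a fixed point.

F is the start symbol, so $ ∈ FOLLOW(F).
In F → F id id: F is followed by id id, add FIRST(id id) \ {ε} = { 'id' }
In F → F f: F is followed by f, add FIRST(f) \ {ε} = { 'f' }

Taking the union: FOLLOW(F) = { $, 'f', 'id' }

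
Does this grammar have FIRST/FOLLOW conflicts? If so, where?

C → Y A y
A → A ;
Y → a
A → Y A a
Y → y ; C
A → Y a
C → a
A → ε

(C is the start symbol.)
Yes. A → A ';' with FOLLOW(A) on { ';', 'a', 'y' }; A → Y A a with FOLLOW(A) on { 'a', 'y' }; A → Y a with FOLLOW(A) on { 'a', 'y' }

A FIRST/FOLLOW conflict occurs when a non-terminal N has a nullable alternative N → β (β ⇒* ε) and another alternative N → α with FIRST(α) ∩ FOLLOW(N) ≠ ∅: on such a lookahead the parser cannot decide between expanding α and letting N vanish via β.

Nullable non-terminals: A.
FIRST sets used below: FIRST(A) = { ';', 'a', 'y', ε }, FIRST(Y) = { 'a', 'y' }

A: nullable alternative(s) A → ε; FOLLOW(A) = { ';', 'a', 'y' }
  A → A ;: FIRST \ {ε} = { ';', 'a', 'y' } — overlaps FOLLOW(A) on { ';', 'a', 'y' }: CONFLICT
  A → Y A a: FIRST \ {ε} = { 'a', 'y' } — overlaps FOLLOW(A) on { 'a', 'y' }: CONFLICT
  A → Y a: FIRST \ {ε} = { 'a', 'y' } — overlaps FOLLOW(A) on { 'a', 'y' }: CONFLICT
  A → ε: FIRST \ {ε} = { } — this is the only nullable alternative, skip

C, Y have no nullable alternative, so no FIRST/FOLLOW check is needed there.

So the grammar has 3 FIRST/FOLLOW conflicts (marked CONFLICT above).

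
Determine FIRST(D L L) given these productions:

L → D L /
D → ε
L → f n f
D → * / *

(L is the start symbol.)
{ '*', 'f' }

FIRST sets of the non-terminals involved (from the grammar, by fixed-point iteration):
  FIRST(D) = { '*', ε }
  FIRST(L) = { '*', 'f' }

To compute FIRST(D L L), process the symbols left to right:
Symbol D is a non-terminal. Add FIRST(D) \ {ε} = { '*' }
D is nullable (ε ∈ FIRST(D)), continue to the next symbol.
Symbol L is a non-terminal. Add FIRST(L) \ {ε} = { '*', 'f' }
L is not nullable (ε ∉ FIRST(L)), so stop here.
FIRST(D L L) = { '*', 'f' }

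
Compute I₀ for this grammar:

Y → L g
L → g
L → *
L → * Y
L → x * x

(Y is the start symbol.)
{ [L → . * Y], [L → . *], [L → . g], [L → . x * x], [Y → . L g], [Y' → . Y] }

First, augment the grammar with Y' → Y
I₀ = CLOSURE({ [Y' → . Y] }):
  [Y' → . Y] has the dot before Y: add [Y → . L g]
  [Y → . L g] has the dot before L: add [L → . g], [L → . *], [L → . * Y], [L → . x * x]
No further items can be added.

I₀ = { [L → . * Y], [L → . *], [L → . g], [L → . x * x], [Y → . L g], [Y' → . Y] }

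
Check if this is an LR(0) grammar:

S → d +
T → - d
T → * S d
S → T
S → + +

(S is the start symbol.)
Yes, the grammar is LR(0)

A grammar is LR(0) if no state in the canonical LR(0) collection has:
  - both a shift item (dot before a terminal) and a complete item (shift-reduce conflict), or
  - two or more complete items (reduce-reduce conflict; the accept item [S' → S .] counts as a complete item here).

Augment with S' → S and build the canonical LR(0) collection (I0 = CLOSURE({[S' → . S]}), then GOTO on every symbol after a dot until no new states appear). It has 12 states:
  I0: { [S → . + +], [S → . T], [S → . d +], [S' → . S], [T → . * S d], [T → . - d] }  — shift
  I1: { [S → . + +], [S → . T], [S → . d +], [T → * . S d], [T → . * S d], [T → . - d] }  — shift
  I2: { [S → + . +] }  — shift
  I3: { [T → - . d] }  — shift
  I4: { [S' → S .] }  — accept
  I5: { [S → T .] }  — reduce
  I6: { [S → d . +] }  — shift
  I7: { [S → d + .] }  — reduce
  I8: { [T → - d .] }  — reduce
  I9: { [S → + + .] }  — reduce
  I10: { [T → * S . d] }  — shift
  I11: { [T → * S d .] }  — reduce

Every state is either a pure shift/goto state or contains exactly one complete item and nothing to shift — no conflicts. The grammar is LR(0).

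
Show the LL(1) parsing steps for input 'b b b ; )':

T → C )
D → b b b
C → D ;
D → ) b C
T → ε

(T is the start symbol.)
Stack is shown with the top on the left.

Stack        Input        Action
--------------------------------
T $          b b b ; ) $  output T → C )
C ) $        b b b ; ) $  output C → D ;
D ; ) $      b b b ; ) $  output D → b b b
b b b ; ) $  b b b ; ) $  match 'b'
b b ; ) $    b b ; ) $    match 'b'
b ; ) $      b ; ) $      match 'b'
; ) $        ; ) $        match ';'
) $          ) $          match ')'
$            $            accept

The string is accepted.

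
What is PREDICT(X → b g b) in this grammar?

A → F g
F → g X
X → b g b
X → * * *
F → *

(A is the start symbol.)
{ 'b' }

PREDICT(X → b g b) = (FIRST(RHS) \ {ε}) ∪ (FOLLOW(X) if ε ∈ FIRST(RHS), i.e. RHS ⇒* ε)
FIRST(b g b) = { 'b' }
ε ∉ FIRST(b g b), so FOLLOW(X) is not added.
PREDICT(X → b g b) = { 'b' }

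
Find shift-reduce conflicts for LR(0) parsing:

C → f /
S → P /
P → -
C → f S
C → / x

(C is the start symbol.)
No shift-reduce conflicts

A shift-reduce conflict occurs when an LR(0) state has both:
  - a complete (reduce) item [A → α .] (dot at the end), and
  - a shift item [B → β . c γ] (dot before a terminal).

Augment with C' → C and build the canonical LR(0) collection (I0 = CLOSURE({[C' → . C]}), then GOTO on every symbol after a dot until no new states appear). It has 10 states:
  I0: { [C → . / x], [C → . f /], [C → . f S], [C' → . C] }  — shift
  I1: { [C → / . x] }  — shift
  I2: { [C' → C .] }  — accept
  I3: { [C → f . /], [C → f . S], [P → . -], [S → . P /] }  — shift
  I4: { [P → - .] }  — reduce
  I5: { [C → f / .] }  — reduce
  I6: { [S → P . /] }  — shift
  I7: { [C → f S .] }  — reduce
  I8: { [S → P / .] }  — reduce
  I9: { [C → / x .] }  — reduce

No state contains both a complete item and a shift item.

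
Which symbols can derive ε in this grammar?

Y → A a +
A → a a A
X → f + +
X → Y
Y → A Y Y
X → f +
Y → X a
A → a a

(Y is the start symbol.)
A non-terminal is nullable if it can derive ε (the empty string): either it has an ε-production, or it has a production whose right-hand side consists entirely of nullable non-terminals.

There are no ε-productions, so no non-terminal can derive ε.
No non-terminals are nullable.

Answer: None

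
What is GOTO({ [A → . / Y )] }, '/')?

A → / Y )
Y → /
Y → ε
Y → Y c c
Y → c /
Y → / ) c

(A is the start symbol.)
{ [A → / . Y )], [Y → . / ) c], [Y → . /], [Y → . Y c c], [Y → . c /], [Y → .] }

GOTO(I, '/') = CLOSURE({ [A → αX.β] : [A → α.Xβ] ∈ I, X = '/' })

Items with dot before '/', with the dot advanced:
  [A → . / Y )] → [A → / . Y )]
Closure of the advanced items:
  [A → / . Y )] has the dot before Y: add [Y → . /], [Y → .], [Y → . Y c c], [Y → . c /], [Y → . / ) c]

GOTO = { [A → / . Y )], [Y → . / ) c], [Y → . /], [Y → . Y c c], [Y → . c /], [Y → .] }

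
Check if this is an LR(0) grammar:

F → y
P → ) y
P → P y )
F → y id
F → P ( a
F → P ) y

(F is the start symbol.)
No. Shift-reduce conflict between [F → y .] and [F → y . id]

A grammar is LR(0) if no state in the canonical LR(0) collection has:
  - both a shift item (dot before a terminal) and a complete item (shift-reduce conflict), or
  - two or more complete items (reduce-reduce conflict; the accept item [F' → F .] counts as a complete item here).

Augment with F' → F and build the canonical LR(0) collection (I0 = CLOSURE({[F' → . F]}), then GOTO on every symbol after a dot until no new states appear). It has 13 states:
  I0: { [F → . P ( a], [F → . P ) y], [F → . y id], [F → . y], [F' → . F], [P → . ) y], [P → . P y )] }  — shift
  I1: { [P → ) . y] }  — shift
  I2: { [F' → F .] }  — accept
  I3: { [F → P . ( a], [F → P . ) y], [P → P . y )] }  — shift
  I4: { [F → y . id], [F → y .] }  — shift, reduce
  I5: { [F → y id .] }  — reduce
  I6: { [F → P ( . a] }  — shift
  I7: { [F → P ) . y] }  — shift
  I8: { [P → P y . )] }  — shift
  I9: { [P → P y ) .] }  — reduce
  I10: { [F → P ) y .] }  — reduce
  I11: { [F → P ( a .] }  — reduce
  I12: { [P → ) y .] }  — reduce

Conflict in state I4:
  Shift-reduce conflict between [F → y .] and [F → y . id]
So the grammar is NOT LR(0).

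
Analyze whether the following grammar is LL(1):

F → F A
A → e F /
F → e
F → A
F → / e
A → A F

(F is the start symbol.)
No. Predict set conflict for F: { 'e' }

Relevant sets:
  FIRST(F) = { '/', 'e' }
  FIRST(A) = { 'e' }

For F:
  PREDICT(F → F A) = { '/', 'e' }
  PREDICT(F → e) = { 'e' }
  PREDICT(F → A) = { 'e' }
  PREDICT(F → '/' e) = { '/' }
For A:
  PREDICT(A → e F '/') = { 'e' }
  PREDICT(A → A F) = { 'e' }

Conflict found: Predict set conflict for F: { 'e' }
The grammar is NOT LL(1).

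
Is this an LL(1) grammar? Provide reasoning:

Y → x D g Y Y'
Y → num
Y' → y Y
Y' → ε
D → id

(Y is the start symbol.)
No. Predict set conflict for Y': { 'y' }

Relevant sets:
  FOLLOW(Y') = { $, 'y' }

For Y:
  PREDICT(Y → x D g Y Y') = { 'x' }
  PREDICT(Y → num) = { 'num' }
For Y':
  PREDICT(Y' → y Y) = { 'y' }
  PREDICT(Y' → ε) = { $, 'y' }
D has a single production, so nothing to check there.

Conflict found: Predict set conflict for Y': { 'y' }
The grammar is NOT LL(1).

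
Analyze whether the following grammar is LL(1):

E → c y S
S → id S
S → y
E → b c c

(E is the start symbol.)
A grammar is LL(1) if for each non-terminal N with multiple productions, the predict sets of those productions are pairwise disjoint, where PREDICT(N → α) = (FIRST(α) \ {ε}) ∪ (FOLLOW(N) if α ⇒* ε).

For E:
  PREDICT(E → c y S) = { 'c' }
  PREDICT(E → b c c) = { 'b' }
For S:
  PREDICT(S → id S) = { 'id' }
  PREDICT(S → y) = { 'y' }

All predict sets are disjoint. The grammar IS LL(1).

Answer: Yes, the grammar is LL(1).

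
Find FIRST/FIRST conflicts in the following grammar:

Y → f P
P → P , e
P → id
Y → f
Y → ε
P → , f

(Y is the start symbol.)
A FIRST/FIRST conflict occurs when two productions N → α and N → β for the same non-terminal have FIRST(α) ∩ FIRST(β) ≠ ∅ (with ε ∈ FIRST of a nullable right-hand side, so two nullable alternatives also conflict).

FIRST sets of the non-terminals at (or reachable through a nullable prefix from) the front of some alternative:
  FIRST(P) = { ',', 'id' }

Productions for Y:
  Y → f P: FIRST = { 'f' }
  Y → f: FIRST = { 'f' }
  Y → ε: FIRST = { ε }
Productions for P:
  P → P , e: FIRST = { ',', 'id' }
  P → id: FIRST = { 'id' }
  P → , f: FIRST = { ',' }

Conflict for Y: Y → f P and Y → f
  Overlap: { 'f' }
Conflict for P: P → P , e and P → id
  Overlap: { 'id' }
Conflict for P: P → P , e and P → , f
  Overlap: { ',' }

Answer: Yes. Y → f P / Y → f on { 'f' }; P → P ',' e / P → id on { 'id' }; P → P ',' e / P → ',' f on { ',' }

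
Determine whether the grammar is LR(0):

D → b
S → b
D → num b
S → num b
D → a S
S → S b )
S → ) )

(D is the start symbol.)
No. Shift-reduce conflict between [D → a S .] and [S → S . b )]

A grammar is LR(0) if no state in the canonical LR(0) collection has:
  - both a shift item (dot before a terminal) and a complete item (shift-reduce conflict), or
  - two or more complete items (reduce-reduce conflict; the accept item [D' → D .] counts as a complete item here).

Augment with D' → D and build the canonical LR(0) collection (I0 = CLOSURE({[D' → . D]}), then GOTO on every symbol after a dot until no new states appear). It has 14 states:
  I0: { [D → . a S], [D → . b], [D → . num b], [D' → . D] }  — shift
  I1: { [D' → D .] }  — accept
  I2: { [D → a . S], [S → . ) )], [S → . S b )], [S → . b], [S → . num b] }  — shift
  I3: { [D → b .] }  — reduce
  I4: { [D → num . b] }  — shift
  I5: { [D → num b .] }  — reduce
  I6: { [S → ) . )] }  — shift
  I7: { [D → a S .], [S → S . b )] }  — shift, reduce
  I8: { [S → b .] }  — reduce
  I9: { [S → num . b] }  — shift
  I10: { [S → num b .] }  — reduce
  I11: { [S → S b . )] }  — shift
  I12: { [S → S b ) .] }  — reduce
  I13: { [S → ) ) .] }  — reduce

Conflict in state I7:
  Shift-reduce conflict between [D → a S .] and [S → S . b )]
So the grammar is NOT LR(0).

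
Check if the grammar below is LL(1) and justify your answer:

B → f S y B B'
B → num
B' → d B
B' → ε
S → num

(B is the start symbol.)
No. Predict set conflict for B': { 'd' }

Relevant sets:
  FOLLOW(B') = { $, 'd' }

For B:
  PREDICT(B → f S y B B') = { 'f' }
  PREDICT(B → num) = { 'num' }
For B':
  PREDICT(B' → d B) = { 'd' }
  PREDICT(B' → ε) = { $, 'd' }
S has a single production, so nothing to check there.

Conflict found: Predict set conflict for B': { 'd' }
The grammar is NOT LL(1).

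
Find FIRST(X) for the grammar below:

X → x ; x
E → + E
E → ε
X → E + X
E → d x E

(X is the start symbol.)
To compute FIRST(X), examine every production with X on the left-hand side, reading each right-hand side left to right until a non-nullable symbol is reached.

FIRST sets of the other non-terminals involved (by the same procedure, iterated to a fixed point):
  FIRST(E) = { '+', 'd', ε }

From X → x ; x:
  - x is a terminal: add 'x' and stop
From X → E + X:
  - E is a non-terminal: add FIRST(E) \ {ε} = { '+', 'd' }
    E is nullable, so continue to the next symbol
  - '+' is a terminal: add '+' and stop

Collecting: FIRST(X) = { '+', 'd', 'x' }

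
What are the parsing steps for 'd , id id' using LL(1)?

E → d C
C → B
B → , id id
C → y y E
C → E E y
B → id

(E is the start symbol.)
Stack is shown with the top on the left.

Stack      Input        Action
------------------------------
E $        d , id id $  output E → d C
d C $      d , id id $  match 'd'
C $        , id id $    output C → B
B $        , id id $    output B → , id id
, id id $  , id id $    match ','
id id $    id id $      match 'id'
id $       id $         match 'id'
$          $            accept

The string is accepted.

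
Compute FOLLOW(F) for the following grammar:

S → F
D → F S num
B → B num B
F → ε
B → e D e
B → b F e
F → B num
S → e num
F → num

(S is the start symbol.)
{ $, 'b', 'e', 'num' }

In S → F: F is at the end, add FOLLOW(S)
In D → F S num: F is followed by S num, add FIRST(S num) \ {ε} = { 'b', 'e', 'num' }
In B → b F e: F is followed by e, add FIRST(e) \ {ε} = { 'e' }

The FOLLOW sets referred to above (computed the same way, to a fixed point):
  FOLLOW(S) = { $, 'num' }

Taking the union: FOLLOW(F) = { $, 'b', 'e', 'num' }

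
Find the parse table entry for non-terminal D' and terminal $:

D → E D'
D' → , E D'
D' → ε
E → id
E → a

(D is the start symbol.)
D' → ε

To find M[D', $], we find productions for D' where $ is in the predict set (PREDICT(N → α) = (FIRST(α) \ {ε}) ∪ (FOLLOW(N) if α ⇒* ε)).

Relevant sets:
  FOLLOW(D') = { $ }

D' → , E D': PREDICT = { ',' }
D' → ε: PREDICT = { $ }
  $ is in predict set, so this production goes in M[D', $]

M[D', $] = D' → ε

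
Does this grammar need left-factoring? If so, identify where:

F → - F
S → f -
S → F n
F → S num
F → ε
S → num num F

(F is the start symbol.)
Left-factoring is needed when two productions for the same non-terminal
share a common prefix on the right-hand side.

Productions for F:
  F → - F
  F → S num
  F → ε
Productions for S:
  S → f -
  S → F n
  S → num num F

No common prefixes found.

Answer: No, left-factoring is not needed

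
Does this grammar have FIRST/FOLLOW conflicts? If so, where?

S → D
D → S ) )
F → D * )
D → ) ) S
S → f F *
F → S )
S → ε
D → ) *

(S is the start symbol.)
Nullable non-terminals: S.
FIRST sets used below: FIRST(D) = { ')', 'f' }

S: nullable alternative(s) S → ε; FOLLOW(S) = { $, ')', '*' }
  S → D: FIRST \ {ε} = { ')', 'f' } — overlaps FOLLOW(S) on { ')' }: CONFLICT
  S → f F *: FIRST \ {ε} = { 'f' } — disjoint from FOLLOW(S)
  S → ε: FIRST \ {ε} = { } — this is the only nullable alternative, skip

D, F have no nullable alternative, so no FIRST/FOLLOW check is needed there.

So the grammar has 1 FIRST/FOLLOW conflict (marked CONFLICT above).

Answer: Yes. S → D with FOLLOW(S) on { ')' }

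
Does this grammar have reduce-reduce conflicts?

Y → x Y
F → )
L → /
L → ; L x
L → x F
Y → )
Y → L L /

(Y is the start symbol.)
Yes — I7: [F → ) .] vs [Y → ) .]

Augment with Y' → Y and build the canonical LR(0) collection (I0 = CLOSURE({[Y' → . Y]}), then GOTO on every symbol after a dot until no new states appear). It has 16 states:
  I0: { [L → . /], [L → . ; L x], [L → . x F], [Y → . )], [Y → . L L /], [Y → . x Y], [Y' → . Y] }  — shift
  I1: { [Y → ) .] }  — reduce
  I2: { [L → / .] }  — reduce
  I3: { [L → . /], [L → . ; L x], [L → . x F], [L → ; . L x] }  — shift
  I4: { [L → . /], [L → . ; L x], [L → . x F], [Y → L . L /] }  — shift
  I5: { [Y' → Y .] }  — accept
  I6: { [F → . )], [L → . /], [L → . ; L x], [L → . x F], [L → x . F], [Y → . )], [Y → . L L /], [Y → . x Y], [Y → x . Y] }  — shift
  I7: { [F → ) .], [Y → ) .] }  — 2 reduces
  I8: { [L → x F .] }  — reduce
  I9: { [Y → x Y .] }  — reduce
  I10: { [Y → L L . /] }  — shift
  I11: { [F → . )], [L → x . F] }  — shift
  I12: { [F → ) .] }  — reduce
  I13: { [Y → L L / .] }  — reduce
  I14: { [L → ; L . x] }  — shift
  I15: { [L → ; L x .] }  — reduce

I7 contains complete items [F → ) .], [Y → ) .] — reduce-reduce conflict.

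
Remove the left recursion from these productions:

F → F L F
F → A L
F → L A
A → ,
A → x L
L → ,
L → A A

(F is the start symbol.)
F is directly left-recursive. The standard transformation for
  A → A α₁ | ... | A α_m | β₁ | ... | β_n
is
  A  → β₁ A' | ... | β_n A'
  A' → α₁ A' | ... | α_m A' | ε

F → A L becomes F → A L F'
F → L A becomes F → L A F'
F → F L F becomes F' → L F F'
Add F' → ε

Productions for other non-terminals are unchanged:
  A → ,
  A → x L
  L → ,
  L → A A

Resulting grammar:
F → A L F'
F → L A F'
F' → L F F'
F' → ε
A → ,
A → x L
L → ,
L → A A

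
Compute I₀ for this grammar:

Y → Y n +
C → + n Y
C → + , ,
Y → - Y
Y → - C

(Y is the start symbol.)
First, augment the grammar with Y' → Y
I₀ = CLOSURE({ [Y' → . Y] }):
  [Y' → . Y] has the dot before Y: add [Y → . Y n +], [Y → . - Y], [Y → . - C]
No further items can be added.

I₀ = { [Y → . - C], [Y → . - Y], [Y → . Y n +], [Y' → . Y] }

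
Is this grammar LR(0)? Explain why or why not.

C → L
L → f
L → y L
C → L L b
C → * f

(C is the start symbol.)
Augment with C' → C and build the canonical LR(0) collection (I0 = CLOSURE({[C' → . C]}), then GOTO on every symbol after a dot until no new states appear). It has 10 states:
  I0: { [C → . * f], [C → . L L b], [C → . L], [C' → . C], [L → . f], [L → . y L] }  — shift
  I1: { [C → * . f] }  — shift
  I2: { [C' → C .] }  — accept
  I3: { [C → L . L b], [C → L .], [L → . f], [L → . y L] }  — shift, reduce
  I4: { [L → f .] }  — reduce
  I5: { [L → . f], [L → . y L], [L → y . L] }  — shift
  I6: { [L → y L .] }  — reduce
  I7: { [C → L L . b] }  — shift
  I8: { [C → L L b .] }  — reduce
  I9: { [C → * f .] }  — reduce

Conflict in state I3:
  Shift-reduce conflict between [C → L .] and [L → . f]
So the grammar is NOT LR(0).

Answer: No. Shift-reduce conflict between [C → L .] and [L → . f]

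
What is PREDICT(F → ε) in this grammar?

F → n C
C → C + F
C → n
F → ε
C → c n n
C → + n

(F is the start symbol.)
{ $, '+' }

PREDICT(F → ε) = (FIRST(RHS) \ {ε}) ∪ (FOLLOW(F) if ε ∈ FIRST(RHS), i.e. RHS ⇒* ε)
The right-hand side is ε (FIRST(ε) = { ε }), so the predict set is FOLLOW(F) = { $, '+' }
PREDICT(F → ε) = { $, '+' }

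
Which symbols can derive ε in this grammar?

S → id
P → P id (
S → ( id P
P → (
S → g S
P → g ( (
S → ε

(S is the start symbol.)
A non-terminal is nullable if it can derive ε (the empty string): either it has an ε-production, or it has a production whose right-hand side consists entirely of nullable non-terminals.

ε-productions: S → ε
So S is immediately nullable.
No further non-terminal can be added: every production for the remaining non-terminals contains a terminal or a non-nullable non-terminal.
Nullable = { 'S' }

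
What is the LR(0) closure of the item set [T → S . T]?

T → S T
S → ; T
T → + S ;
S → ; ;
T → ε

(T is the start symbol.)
{ [S → . ; ;], [S → . ; T], [T → . + S ;], [T → . S T], [T → .], [T → S . T] }

To compute CLOSURE, for each item [A → α.Bβ] where B is a non-terminal, add [B → .γ] for all productions B → γ; repeat for the newly added items until nothing changes.

Start with: [T → S . T]
  [T → S . T] has the dot before T: add [T → . S T], [T → . + S ;], [T → .]
  [T → . S T] has the dot before S: add [S → . ; T], [S → . ; ;]
No further items can be added.

CLOSURE = { [S → . ; ;], [S → . ; T], [T → . + S ;], [T → . S T], [T → .], [T → S . T] }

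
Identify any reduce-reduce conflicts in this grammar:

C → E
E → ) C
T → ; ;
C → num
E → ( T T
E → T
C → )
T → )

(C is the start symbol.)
Yes — I2: [C → ) .] vs [T → ) .]

A reduce-reduce conflict occurs when an LR(0) state has two complete items [A → α .] and [B → β .] — both call for a reduction, and with no lookahead the parser cannot choose between them.

Augment with C' → C and build the canonical LR(0) collection (I0 = CLOSURE({[C' → . C]}), then GOTO on every symbol after a dot until no new states appear). It has 13 states:
  I0: { [C → . )], [C → . E], [C → . num], [C' → . C], [E → . ( T T], [E → . ) C], [E → . T], [T → . )], [T → . ; ;] }  — shift
  I1: { [E → ( . T T], [T → . )], [T → . ; ;] }  — shift
  I2: { [C → ) .], [C → . )], [C → . E], [C → . num], [E → ) . C], [E → . ( T T], [E → . ) C], [E → . T], [T → ) .], [T → . )], [T → . ; ;] }  — shift, 2 reduces
  I3: { [T → ; . ;] }  — shift
  I4: { [C' → C .] }  — accept
  I5: { [C → E .] }  — reduce
  I6: { [E → T .] }  — reduce
  I7: { [C → num .] }  — reduce
  I8: { [T → ; ; .] }  — reduce
  I9: { [E → ) C .] }  — reduce
  I10: { [T → ) .] }  — reduce
  I11: { [E → ( T . T], [T → . )], [T → . ; ;] }  — shift
  I12: { [E → ( T T .] }  — reduce

I2 contains complete items [C → ) .], [T → ) .] — reduce-reduce conflict.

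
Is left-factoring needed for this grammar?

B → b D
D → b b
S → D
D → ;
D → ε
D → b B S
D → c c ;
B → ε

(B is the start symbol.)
Yes, D has productions with common prefix 'b'

Left-factoring is needed when two productions for the same non-terminal
share a common prefix on the right-hand side.

Productions for B:
  B → b D
  B → ε
Productions for D:
  D → b b
  D → ;
  D → ε
  D → b B S
  D → c c ;

Found common prefix 'b' in productions for D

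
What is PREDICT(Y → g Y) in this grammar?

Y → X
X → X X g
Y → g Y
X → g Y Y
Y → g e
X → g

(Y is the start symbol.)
PREDICT(Y → g Y) = (FIRST(RHS) \ {ε}) ∪ (FOLLOW(Y) if ε ∈ FIRST(RHS), i.e. RHS ⇒* ε)
FIRST(g Y) = { 'g' }
ε ∉ FIRST(g Y), so FOLLOW(Y) is not added.
PREDICT(Y → g Y) = { 'g' }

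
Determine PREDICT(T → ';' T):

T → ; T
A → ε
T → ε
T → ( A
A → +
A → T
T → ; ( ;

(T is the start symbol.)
{ ';' }

PREDICT(T → ';' T) = (FIRST(RHS) \ {ε}) ∪ (FOLLOW(T) if ε ∈ FIRST(RHS), i.e. RHS ⇒* ε)
FIRST(';' T) = { ';' }
ε ∉ FIRST(';' T), so FOLLOW(T) is not added.
PREDICT(T → ';' T) = { ';' }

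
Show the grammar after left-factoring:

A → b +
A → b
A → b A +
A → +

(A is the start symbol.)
A → b A'
A' → +
A' → ε
A' → A +
A → +

Left-factoring transforms A → αβ₁ | αβ₂ into A → αA' and A' → β₁ | β₂
(α is the longest common prefix among the alternatives). Repeat until
no nonterminal has two alternatives with a common prefix.

Round 1: A has alternatives sharing prefix 'b'. Introduce A': A → b A'
  Add: A' → +
  Add: A' → ε
  Add: A' → A +

No remaining common prefixes — done.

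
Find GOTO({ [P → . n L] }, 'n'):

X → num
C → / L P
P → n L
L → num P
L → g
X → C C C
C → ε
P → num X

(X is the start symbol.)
{ [L → . g], [L → . num P], [P → n . L] }

GOTO(I, 'n') = CLOSURE({ [A → αX.β] : [A → α.Xβ] ∈ I, X = 'n' })

Items with dot before 'n', with the dot advanced:
  [P → . n L] → [P → n . L]
Closure of the advanced items:
  [P → n . L] has the dot before L: add [L → . num P], [L → . g]

GOTO = { [L → . g], [L → . num P], [P → n . L] }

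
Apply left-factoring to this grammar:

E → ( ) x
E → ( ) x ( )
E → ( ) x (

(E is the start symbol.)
Left-factoring transforms A → αβ₁ | αβ₂ into A → αA' and A' → β₁ | β₂
(α is the longest common prefix among the alternatives). Repeat until
no nonterminal has two alternatives with a common prefix.

Round 1: E has alternatives sharing prefix '( ) x'. Introduce E': E → ( ) x E'
  Add: E' → ε
  Add: E' → ( )
  Add: E' → (

Round 2: E' has alternatives sharing prefix '('. Introduce E'': E' → ( E''
  Add: E'' → )
  Add: E'' → ε

No remaining common prefixes — done.

Resulting grammar:
E → ( ) x E'
E' → ε
E' → ( E''
E'' → )
E'' → ε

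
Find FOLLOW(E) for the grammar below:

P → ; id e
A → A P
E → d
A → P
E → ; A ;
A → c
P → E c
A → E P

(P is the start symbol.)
{ ';', 'c', 'd' }

In P → E c: E is followed by c, add FIRST(c) \ {ε} = { 'c' }
In A → E P: E is followed by P, add FIRST(P) \ {ε} = { ';', 'd' }

Taking the union: FOLLOW(E) = { ';', 'c', 'd' }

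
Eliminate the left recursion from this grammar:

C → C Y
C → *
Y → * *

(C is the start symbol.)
C → * C'
C' → Y C'
C' → ε
Y → * *

C is directly left-recursive. The standard transformation for
  A → A α₁ | ... | A α_m | β₁ | ... | β_n
is
  A  → β₁ A' | ... | β_n A'
  A' → α₁ A' | ... | α_m A' | ε

C → * becomes C → * C'
C → C Y becomes C' → Y C'
Add C' → ε

Productions for other non-terminals are unchanged:
  Y → * *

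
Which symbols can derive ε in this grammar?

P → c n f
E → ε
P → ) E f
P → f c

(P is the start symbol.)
{ 'E' }

ε-productions: E → ε
So E is immediately nullable.
No further non-terminal can be added: every production for the remaining non-terminals contains a terminal or a non-nullable non-terminal.
Nullable = { 'E' }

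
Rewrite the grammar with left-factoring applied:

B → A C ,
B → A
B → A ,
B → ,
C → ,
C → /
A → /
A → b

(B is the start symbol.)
B → A B'
B' → C ,
B' → ε
B' → ,
B → ,
C → ,
C → /
A → /
A → b

Left-factoring transforms A → αβ₁ | αβ₂ into A → αA' and A' → β₁ | β₂
(α is the longest common prefix among the alternatives). Repeat until
no nonterminal has two alternatives with a common prefix.

Round 1: B has alternatives sharing prefix 'A'. Introduce B': B → A B'
  Add: B' → C ,
  Add: B' → ε
  Add: B' → ,

No remaining common prefixes — done.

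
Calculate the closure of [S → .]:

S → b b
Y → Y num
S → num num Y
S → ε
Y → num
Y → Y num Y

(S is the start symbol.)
{ [S → .] }

Start with: [S → .]
The dot is at the end, so nothing is added.

CLOSURE = { [S → .] }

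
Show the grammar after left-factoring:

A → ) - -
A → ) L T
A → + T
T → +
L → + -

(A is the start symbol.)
Left-factoring transforms A → αβ₁ | αβ₂ into A → αA' and A' → β₁ | β₂
(α is the longest common prefix among the alternatives). Repeat until
no nonterminal has two alternatives with a common prefix.

Round 1: A has alternatives sharing prefix ')'. Introduce A': A → ) A'
  Add: A' → - -
  Add: A' → L T

No remaining common prefixes — done.

Resulting grammar:
A → ) A'
A' → - -
A' → L T
A → + T
T → +
L → + -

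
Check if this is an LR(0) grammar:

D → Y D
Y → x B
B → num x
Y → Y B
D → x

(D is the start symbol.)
Augment with D' → D and build the canonical LR(0) collection (I0 = CLOSURE({[D' → . D]}), then GOTO on every symbol after a dot until no new states appear). It has 9 states:
  I0: { [D → . Y D], [D → . x], [D' → . D], [Y → . Y B], [Y → . x B] }  — shift
  I1: { [D' → D .] }  — accept
  I2: { [B → . num x], [D → . Y D], [D → . x], [D → Y . D], [Y → . Y B], [Y → . x B], [Y → Y . B] }  — shift
  I3: { [B → . num x], [D → x .], [Y → x . B] }  — shift, reduce
  I4: { [Y → x B .] }  — reduce
  I5: { [B → num . x] }  — shift
  I6: { [B → num x .] }  — reduce
  I7: { [Y → Y B .] }  — reduce
  I8: { [D → Y D .] }  — reduce

Conflict in state I3:
  Shift-reduce conflict between [D → x .] and [B → . num x]
So the grammar is NOT LR(0).

Answer: No. Shift-reduce conflict between [D → x .] and [B → . num x]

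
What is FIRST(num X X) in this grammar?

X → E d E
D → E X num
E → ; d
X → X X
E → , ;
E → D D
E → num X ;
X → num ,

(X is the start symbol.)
{ 'num' }

To compute FIRST(num X X), process the symbols left to right:
Symbol num is a terminal. Add 'num' and stop.
FIRST(num X X) = { 'num' }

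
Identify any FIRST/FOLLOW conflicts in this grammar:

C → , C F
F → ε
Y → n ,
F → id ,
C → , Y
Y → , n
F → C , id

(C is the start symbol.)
Yes. F → id ',' with FOLLOW(F) on { 'id' }; F → C ',' id with FOLLOW(F) on { ',' }

A FIRST/FOLLOW conflict occurs when a non-terminal N has a nullable alternative N → β (β ⇒* ε) and another alternative N → α with FIRST(α) ∩ FOLLOW(N) ≠ ∅: on such a lookahead the parser cannot decide between expanding α and letting N vanish via β.

Nullable non-terminals: F.
FIRST sets used below: FIRST(C) = { ',' }

F: nullable alternative(s) F → ε; FOLLOW(F) = { $, ',', 'id' }
  F → ε: FIRST \ {ε} = { } — this is the only nullable alternative, skip
  F → id ,: FIRST \ {ε} = { 'id' } — overlaps FOLLOW(F) on { 'id' }: CONFLICT
  F → C , id: FIRST \ {ε} = { ',' } — overlaps FOLLOW(F) on { ',' }: CONFLICT

C, Y have no nullable alternative, so no FIRST/FOLLOW check is needed there.

So the grammar has 2 FIRST/FOLLOW conflicts (marked CONFLICT above).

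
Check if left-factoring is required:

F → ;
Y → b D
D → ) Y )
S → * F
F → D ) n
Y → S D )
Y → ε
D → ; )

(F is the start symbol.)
No, left-factoring is not needed

Left-factoring is needed when two productions for the same non-terminal
share a common prefix on the right-hand side.

Productions for F:
  F → ;
  F → D ) n
Productions for Y:
  Y → b D
  Y → S D )
  Y → ε
Productions for D:
  D → ) Y )
  D → ; )

No common prefixes found.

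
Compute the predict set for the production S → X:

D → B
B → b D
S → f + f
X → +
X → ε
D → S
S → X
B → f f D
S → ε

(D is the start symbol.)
PREDICT(S → X) = (FIRST(RHS) \ {ε}) ∪ (FOLLOW(S) if ε ∈ FIRST(RHS), i.e. RHS ⇒* ε)
FIRST(X) = { '+', ε }
FIRST(X) = { '+', ε }
ε ∈ FIRST(X) (the right-hand side is nullable), so add FOLLOW(S) = { $ }
PREDICT(S → X) = { $, '+' }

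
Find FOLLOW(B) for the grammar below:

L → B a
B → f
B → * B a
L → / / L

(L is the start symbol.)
{ 'a' }

To compute FOLLOW(B), find every occurrence of B on a right-hand side N → α B β: add FIRST(β) \ {ε}, and if β is empty or nullable also add FOLLOW(N). Iterate to a fixed point.

In L → B a: B is followed by a, add FIRST(a) \ {ε} = { 'a' }
In B → * B a: B is followed by a, add FIRST(a) \ {ε} = { 'a' }

Taking the union: FOLLOW(B) = { 'a' }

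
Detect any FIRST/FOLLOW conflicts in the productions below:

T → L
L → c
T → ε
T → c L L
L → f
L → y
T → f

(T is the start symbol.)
No FIRST/FOLLOW conflicts.

A FIRST/FOLLOW conflict occurs when a non-terminal N has a nullable alternative N → β (β ⇒* ε) and another alternative N → α with FIRST(α) ∩ FOLLOW(N) ≠ ∅: on such a lookahead the parser cannot decide between expanding α and letting N vanish via β.

Nullable non-terminals: T.
FIRST sets used below: FIRST(L) = { 'c', 'f', 'y' }

T: nullable alternative(s) T → ε; FOLLOW(T) = { $ }
  T → L: FIRST \ {ε} = { 'c', 'f', 'y' } — disjoint from FOLLOW(T)
  T → ε: FIRST \ {ε} = { } — this is the only nullable alternative, skip
  T → c L L: FIRST \ {ε} = { 'c' } — disjoint from FOLLOW(T)
  T → f: FIRST \ {ε} = { 'f' } — disjoint from FOLLOW(T)

L has no nullable alternative, so no FIRST/FOLLOW check is needed there.

No FIRST/FOLLOW conflicts found.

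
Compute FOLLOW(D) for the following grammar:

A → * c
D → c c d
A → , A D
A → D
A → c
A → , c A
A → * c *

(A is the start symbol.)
In A → , A D: D is at the end, add FOLLOW(A)
In A → D: D is at the end, add FOLLOW(A)

The FOLLOW sets referred to above (computed the same way, to a fixed point):
  FOLLOW(A) = { $, 'c' }

Taking the union: FOLLOW(D) = { $, 'c' }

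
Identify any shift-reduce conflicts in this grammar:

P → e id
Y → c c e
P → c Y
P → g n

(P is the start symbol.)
A shift-reduce conflict occurs when an LR(0) state has both:
  - a complete (reduce) item [A → α .] (dot at the end), and
  - a shift item [B → β . c γ] (dot before a terminal).

Augment with P' → P and build the canonical LR(0) collection (I0 = CLOSURE({[P' → . P]}), then GOTO on every symbol after a dot until no new states appear). It has 11 states:
  I0: { [P → . c Y], [P → . e id], [P → . g n], [P' → . P] }  — shift
  I1: { [P' → P .] }  — accept
  I2: { [P → c . Y], [Y → . c c e] }  — shift
  I3: { [P → e . id] }  — shift
  I4: { [P → g . n] }  — shift
  I5: { [P → g n .] }  — reduce
  I6: { [P → e id .] }  — reduce
  I7: { [P → c Y .] }  — reduce
  I8: { [Y → c . c e] }  — shift
  I9: { [Y → c c . e] }  — shift
  I10: { [Y → c c e .] }  — reduce

No state contains both a complete item and a shift item.

Answer: No shift-reduce conflicts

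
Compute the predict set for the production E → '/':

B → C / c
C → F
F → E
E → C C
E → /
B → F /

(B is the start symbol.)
{ '/' }

PREDICT(E → '/') = (FIRST(RHS) \ {ε}) ∪ (FOLLOW(E) if ε ∈ FIRST(RHS), i.e. RHS ⇒* ε)
FIRST('/') = { '/' }
ε ∉ FIRST('/'), so FOLLOW(E) is not added.
PREDICT(E → '/') = { '/' }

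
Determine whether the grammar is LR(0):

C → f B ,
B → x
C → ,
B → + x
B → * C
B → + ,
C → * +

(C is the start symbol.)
Augment with C' → C and build the canonical LR(0) collection (I0 = CLOSURE({[C' → . C]}), then GOTO on every symbol after a dot until no new states appear). It has 14 states:
  I0: { [C → . * +], [C → . ,], [C → . f B ,], [C' → . C] }  — shift
  I1: { [C → * . +] }  — shift
  I2: { [C → , .] }  — reduce
  I3: { [C' → C .] }  — accept
  I4: { [B → . * C], [B → . + ,], [B → . + x], [B → . x], [C → f . B ,] }  — shift
  I5: { [B → * . C], [C → . * +], [C → . ,], [C → . f B ,] }  — shift
  I6: { [B → + . ,], [B → + . x] }  — shift
  I7: { [C → f B . ,] }  — shift
  I8: { [B → x .] }  — reduce
  I9: { [C → f B , .] }  — reduce
  I10: { [B → + , .] }  — reduce
  I11: { [B → + x .] }  — reduce
  I12: { [B → * C .] }  — reduce
  I13: { [C → * + .] }  — reduce

Every state is either a pure shift/goto state or contains exactly one complete item and nothing to shift — no conflicts. The grammar is LR(0).

Answer: Yes, the grammar is LR(0)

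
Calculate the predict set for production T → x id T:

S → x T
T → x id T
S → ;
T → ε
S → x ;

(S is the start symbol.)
PREDICT(T → x id T) = (FIRST(RHS) \ {ε}) ∪ (FOLLOW(T) if ε ∈ FIRST(RHS), i.e. RHS ⇒* ε)
FIRST(x id T) = { 'x' }
ε ∉ FIRST(x id T), so FOLLOW(T) is not added.
PREDICT(T → x id T) = { 'x' }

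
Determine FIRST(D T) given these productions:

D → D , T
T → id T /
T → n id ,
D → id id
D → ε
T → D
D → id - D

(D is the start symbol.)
{ ',', 'id', 'n', ε }

FIRST sets of the non-terminals involved (from the grammar, by fixed-point iteration):
  FIRST(D) = { ',', 'id', ε }
  FIRST(T) = { ',', 'id', 'n', ε }

To compute FIRST(D T), process the symbols left to right:
Symbol D is a non-terminal. Add FIRST(D) \ {ε} = { ',', 'id' }
D is nullable (ε ∈ FIRST(D)), continue to the next symbol.
Symbol T is a non-terminal. Add FIRST(T) \ {ε} = { ',', 'id', 'n' }
T is nullable (ε ∈ FIRST(T)), continue to the next symbol.
All symbols are nullable, so ε is in the result.
FIRST(D T) = { ',', 'id', 'n', ε }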